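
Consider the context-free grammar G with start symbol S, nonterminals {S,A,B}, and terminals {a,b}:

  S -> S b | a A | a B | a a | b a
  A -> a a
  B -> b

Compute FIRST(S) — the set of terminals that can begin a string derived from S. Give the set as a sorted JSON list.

Compute FIRST by fixpoint:
[1]
  A via A→a a: +{a}
  B via B→b: +{b}
  S via S→a A: +{a}
  S via S→b a: +{b}
  FIRST(S)={a,b}  FIRST(A)={a}  FIRST(B)={b}
[2] (stable)
  FIRST(S)={a,b}  FIRST(A)={a}  FIRST(B)={b}

FIRST(S) = ["a", "b"]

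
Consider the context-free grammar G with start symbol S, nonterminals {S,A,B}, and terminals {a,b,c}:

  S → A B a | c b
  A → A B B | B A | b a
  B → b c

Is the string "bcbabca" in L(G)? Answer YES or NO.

Convert to CNF:
  S -> A X4 | T2 T0
  A -> A X3 | B A | T0 T1
  B -> T0 T2
  T0 -> b
  T1 -> a
  T2 -> c
  X3 -> B B
  X4 -> B T1

Fill CYK table bottom-up:
  T[0,0] 'b' = {T0}  orig:{}
  T[1,1] 'c' = {T2}  orig:{}
  T[2,2] 'b' = {T0}  orig:{}
  T[3,3] 'a' = {T1}  orig:{}
  T[4,4] 'b' = {T0}  orig:{}
  T[5,5] 'c' = {T2}  orig:{}
  T[6,6] 'a' = {T1}  orig:{}
  T[0,1] 'bc' = {B}
  T[1,2] 'cb' = {S}
  T[2,3] 'ba' = {A}
  T[3,4] 'ab' = ∅
  T[4,5] 'bc' = {B}
  T[5,6] 'ca' = ∅
  T[0,2] 'bcb' = ∅
  T[1,3] 'cba' = ∅
  T[2,4] 'bab' = ∅
  T[3,5] 'abc' = ∅
  T[4,6] 'bca' = {X4}  orig:{}
  T[0,3] 'bcba' = {A}
  T[1,4] 'cbab' = ∅
  T[2,5] 'babc' = ∅
  T[3,6] 'abca' = ∅
  T[0,4] 'bcbab' = ∅
  T[1,5] 'cbabc' = ∅
  T[2,6] 'babca' = {S}
  T[0,5] 'bcbabc' = ∅
  T[1,6] 'cbabca' = ∅
  T[0,6] 'bcbabca' = {S}

S ∈ T[0,6] ⇒ YES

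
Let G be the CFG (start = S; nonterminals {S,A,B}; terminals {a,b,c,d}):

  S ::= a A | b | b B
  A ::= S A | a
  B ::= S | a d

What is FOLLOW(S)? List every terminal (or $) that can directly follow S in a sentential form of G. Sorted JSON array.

Compute FIRST by fixpoint:
[1]
  A via A→a: +{a}
  B via B→a d: +{a}
  S via S→a A: +{a}
  S via S→b: +{b}
  S: {a,b}  A: {a}  B: {a}
[2]
  A via A→S A: +{b}
  B via B→S: +{b}
  S: {a,b}  A: {a,b}  B: {a,b}
[3] (stable)
  S: {a,b}  A: {a,b}  B: {a,b}

FOLLOW sets:
FOLLOW(S) := {$}
pass 1:
  A→S A: FOLLOW(S) ⊇ FIRST(A) = {a,b}; new: +{a,b}
  S→a A: FOLLOW(A) ⊇ FOLLOW(S) ⊇ {$,a,b}; new: +{$,a,b}
  S→b B: FOLLOW(B) ⊇ FOLLOW(S) ⊇ {$,a,b}; new: +{$,a,b}
  FOLLOW[S]={$,a,b}  FOLLOW[A]={$,a,b}  FOLLOW[B]={$,a,b}
pass 2: — fixpoint
  FOLLOW[S]={$,a,b}  FOLLOW[A]={$,a,b}  FOLLOW[B]={$,a,b}

FOLLOW(S) = ["$", "a", "b"]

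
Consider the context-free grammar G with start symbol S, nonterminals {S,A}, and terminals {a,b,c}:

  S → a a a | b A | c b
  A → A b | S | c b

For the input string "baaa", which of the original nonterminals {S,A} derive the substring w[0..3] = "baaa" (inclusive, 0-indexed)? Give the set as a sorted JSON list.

Convert to CNF:
  S -> T0 A | T1 X4 | T2 T0
  A -> A T0 | T0 A | T1 X3 | T2 T0
  T0 -> b
  T1 -> a
  T2 -> c
  X3 -> T1 T1
  X4 -> T1 T1

Fill CYK table bottom-up, restricted to cells inside w[0..3]:
  [0..0]={T0}  "b"  orig:{}
  [1..1]={T1}  "a"  orig:{}
  [2..2]={T1}  "a"  orig:{}
  [3..3]={T1}  "a"  orig:{}
  [0..1]=∅  "ba"
  [1..2]={X3,X4}  "aa"  orig:{}
  [2..3]={X3,X4}  "aa"  orig:{}
  [0..2]=∅  "baa"
  [1..3]={A,S}  "aaa"
  [0..3]={A,S}  "baaa"

Original NTs in T[0,3] deriving "baaa": ["A", "S"]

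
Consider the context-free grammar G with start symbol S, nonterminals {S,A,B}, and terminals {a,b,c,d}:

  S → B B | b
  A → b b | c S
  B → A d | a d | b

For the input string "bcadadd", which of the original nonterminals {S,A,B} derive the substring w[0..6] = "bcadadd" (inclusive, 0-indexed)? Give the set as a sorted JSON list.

Convert to CNF:
  S -> B B | b
  A -> T0 T0 | T1 S
  B -> A T2 | T3 T2 | b
  T0 -> b
  T1 -> c
  T2 -> d
  T3 -> a

CYK fill — only the sub-triangle for w[0..6]:
  cell(0,0) b: {B,S,T0}  orig:{B,S}
  cell(1,1) c: {T1}  orig:{}
  cell(2,2) a: {T3}  orig:{}
  cell(3,3) d: {T2}  orig:{}
  cell(4,4) a: {T3}  orig:{}
  cell(5,5) d: {T2}  orig:{}
  cell(6,6) d: {T2}  orig:{}
  cell(0,1) bc: ∅
  cell(1,2) ca: ∅
  cell(2,3) ad: {B}
  cell(3,4) da: ∅
  cell(4,5) ad: {B}
  cell(5,6) dd: ∅
  cell(0,2) bca: ∅
  cell(1,3) cad: ∅
  cell(2,4) ada: ∅
  cell(3,5) dad: ∅
  cell(4,6) add: ∅
  cell(0,3) bcad: ∅
  cell(1,4) cada: ∅
  cell(2,5) adad: {S}
  cell(3,6) dadd: ∅
  cell(0,4) bcada: ∅
  cell(1,5) cadad: {A}
  cell(2,6) adadd: ∅
  cell(0,5) bcadad: ∅
  cell(1,6) cadadd: {B}
  cell(0,6) bcadadd: {S}

Original NTs in T[0,6] deriving "bcadadd": ["S"]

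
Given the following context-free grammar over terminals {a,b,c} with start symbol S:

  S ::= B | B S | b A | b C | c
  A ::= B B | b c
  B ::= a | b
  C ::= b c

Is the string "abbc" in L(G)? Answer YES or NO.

CNF form of G:
  S -> B S | T0 A | T0 C | a | b | c
  A -> B B | T0 T1
  B -> a | b
  C -> T0 T1
  T0 -> b
  T1 -> c

Fill CYK table bottom-up:
  [0..0]={B,S}  "a"
  [1..1]={B,S,T0}  "b"  orig:{B,S}
  [2..2]={B,S,T0}  "b"  orig:{B,S}
  [3..3]={S,T1}  "c"  orig:{S}
  [0..1]={A,S}  "ab"
  [1..2]={A,S}  "bb"
  [2..3]={A,C,S}  "bc"
  [0..2]={S}  "abb"
  [1..3]={S}  "bbc"
  [0..3]={S}  "abbc"

S ∈ T[0,3] ⇒ YES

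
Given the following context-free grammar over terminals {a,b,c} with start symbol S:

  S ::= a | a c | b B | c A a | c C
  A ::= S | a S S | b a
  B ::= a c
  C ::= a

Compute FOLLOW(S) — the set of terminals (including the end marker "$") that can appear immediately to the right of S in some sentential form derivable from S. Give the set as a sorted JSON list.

FIRST iteration:
iter 1:
  A via A→a S S: +{a}
  A via A→b a: +{b}
  B via B→a c: +{a}
  C via C→a: +{a}
  S via S→a: +{a}
  S via S→b B: +{b}
  S via S→c A a: +{c}
  FIRST(S)={a,b,c}  FIRST(A)={a,b}  FIRST(B)={a}  FIRST(C)={a}
iter 2:
  A via A→S: +{c}
  FIRST(S)={a,b,c}  FIRST(A)={a,b,c}  FIRST(B)={a}  FIRST(C)={a}
iter 3: — fixpoint
  FIRST(S)={a,b,c}  FIRST(A)={a,b,c}  FIRST(B)={a}  FIRST(C)={a}

FOLLOW iteration:
FOLLOW(S) := {$}
[1]
  A→a S S: FOLLOW(S) ⊇ FIRST(S) = {a,b,c}; new: +{a,b,c}
  S→b B: FOLLOW(B) ⊇ FOLLOW(S) ⊇ {$,a,b,c}; new: +{$,a,b,c}
  S→c A a: FOLLOW(A) ⊇ FIRST(a) = {a}; new: +{a}
  S→c C: FOLLOW(C) ⊇ FOLLOW(S) ⊇ {$,a,b,c}; new: +{$,a,b,c}
  FOLLOW[S]={$,a,b,c}  FOLLOW[A]={a}  FOLLOW[B]={$,a,b,c}  FOLLOW[C]={$,a,b,c}
[2] — fixpoint
  FOLLOW[S]={$,a,b,c}  FOLLOW[A]={a}  FOLLOW[B]={$,a,b,c}  FOLLOW[C]={$,a,b,c}

FOLLOW(S) = ["$", "a", "b", "c"]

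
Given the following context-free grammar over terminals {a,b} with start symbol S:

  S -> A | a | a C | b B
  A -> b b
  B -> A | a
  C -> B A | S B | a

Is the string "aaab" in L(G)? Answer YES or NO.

Convert to CNF:
  S -> T0 B | T0 T0 | T1 C | a
  A -> T0 T0
  B -> T0 T0 | a
  C -> B A | S B | a
  T0 -> b
  T1 -> a

CYK table (by increasing span):
  T[0,0] 'a' = {B,C,S,T1}  orig:{B,C,S}
  T[1,1] 'a' = {B,C,S,T1}  orig:{B,C,S}
  T[2,2] 'a' = {B,C,S,T1}  orig:{B,C,S}
  T[3,3] 'b' = {T0}  orig:{}
  T[0,1] 'aa' = {C,S}
  T[1,2] 'aa' = {C,S}
  T[2,3] 'ab' = ∅
  T[0,2] 'aaa' = {C,S}
  T[1,3] 'aab' = ∅
  T[0,3] 'aaab' = ∅

S ∉ T[0,3] ⇒ NO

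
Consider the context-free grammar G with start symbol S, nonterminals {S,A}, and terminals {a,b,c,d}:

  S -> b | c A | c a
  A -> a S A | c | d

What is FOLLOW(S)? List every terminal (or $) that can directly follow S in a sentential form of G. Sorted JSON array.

Compute FIRST by fixpoint:
[1]
  A via A→a S A: +{a}
  A via A→c: +{c}
  A via A→d: +{d}
  S via S→b: +{b}
  S via S→c A: +{c}
  S: {b,c}  A: {a,c,d}
[2] (no change)
  S: {b,c}  A: {a,c,d}

Compute FOLLOW by fixpoint:
initialize: $ ∈ FOLLOW(S)
pass 1:
  A→a S A: FOLLOW(S) ⊇ FIRST(A) = {a,c,d}; new: +{a,c,d}
  S→c A: FOLLOW(A) ⊇ FOLLOW(S) ⊇ {$,a,c,d}; new: +{$,a,c,d}
  FOLLOW[S]={$,a,c,d}  FOLLOW[A]={$,a,c,d}
pass 2: (no change)
  FOLLOW[S]={$,a,c,d}  FOLLOW[A]={$,a,c,d}

FOLLOW(S) = ["$", "a", "c", "d"]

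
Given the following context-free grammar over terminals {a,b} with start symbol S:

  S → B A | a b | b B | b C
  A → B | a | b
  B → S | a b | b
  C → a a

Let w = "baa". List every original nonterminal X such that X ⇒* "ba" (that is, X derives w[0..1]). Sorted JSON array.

Convert to CNF:
  S -> B A | T0 T1 | T1 B | T1 C
  A -> B A | T0 T1 | T1 B | T1 C | a | b
  B -> B A | T0 T1 | T1 B | T1 C | b
  C -> T0 T0
  T0 -> a
  T1 -> b

Fill CYK table bottom-up, restricted to cells inside w[0..1]:
  [0..0]={A,B,T1}  "b"  orig:{A,B}
  [1..1]={A,T0}  "a"  orig:{A}
  [0..1]={A,B,S}  "ba"

Original NTs in T[0,1] deriving "ba": ["A", "B", "S"]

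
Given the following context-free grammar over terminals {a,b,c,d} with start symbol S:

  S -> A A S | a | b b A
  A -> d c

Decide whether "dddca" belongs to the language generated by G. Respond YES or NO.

CNF form of G:
  S -> A X3 | T2 X4 | a
  A -> T0 T1
  T0 -> d
  T1 -> c
  T2 -> b
  X3 -> A S
  X4 -> T2 A

Fill CYK table bottom-up:
  [0..0]={T0}  "d"  orig:{}
  [1..1]={T0}  "d"  orig:{}
  [2..2]={T0}  "d"  orig:{}
  [3..3]={T1}  "c"  orig:{}
  [4..4]={S}  "a"
  [0..1]=∅  "dd"
  [1..2]=∅  "dd"
  [2..3]={A}  "dc"
  [3..4]=∅  "ca"
  [0..2]=∅  "ddd"
  [1..3]=∅  "ddc"
  [2..4]={X3}  "dca"  orig:{}
  [0..3]=∅  "dddc"
  [1..4]=∅  "ddca"
  [0..4]=∅  "dddca"

S ∉ T[0,4] ⇒ NO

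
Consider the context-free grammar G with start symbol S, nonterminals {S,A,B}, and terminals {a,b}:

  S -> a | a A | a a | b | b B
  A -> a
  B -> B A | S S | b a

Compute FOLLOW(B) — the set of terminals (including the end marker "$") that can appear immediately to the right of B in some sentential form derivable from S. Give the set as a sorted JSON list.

Compute FIRST by fixpoint:
pass 1:
  A via A→a: +{a}
  B via B→b a: +{b}
  S via S→a: +{a}
  S via S→b: +{b}
  FIRST(S)={a,b}  FIRST(A)={a}  FIRST(B)={b}
pass 2:
  B via B→S S: +{a}
  FIRST(S)={a,b}  FIRST(A)={a}  FIRST(B)={a,b}
pass 3: done
  FIRST(S)={a,b}  FIRST(A)={a}  FIRST(B)={a,b}

FOLLOW iteration:
FOLLOW(S) := {$}
round 1:
  B→B A: FOLLOW(B) ⊇ FIRST(A) = {a}; new: +{a}
  B→B A: FOLLOW(A) ⊇ FOLLOW(B) ⊇ {a}; new: +{a}
  B→S S: FOLLOW(S) ⊇ FIRST(S) = {a,b}; new: +{a,b}
  S→a A: FOLLOW(A) ⊇ FOLLOW(S) ⊇ {$,a,b}; new: +{$,b}
  S→b B: FOLLOW(B) ⊇ FOLLOW(S) ⊇ {$,a,b}; new: +{$,b}
  FOLLOW[S]={$,a,b}  FOLLOW[A]={$,a,b}  FOLLOW[B]={$,a,b}
round 2: (no change)
  FOLLOW[S]={$,a,b}  FOLLOW[A]={$,a,b}  FOLLOW[B]={$,a,b}

FOLLOW(B) = ["$", "a", "b"]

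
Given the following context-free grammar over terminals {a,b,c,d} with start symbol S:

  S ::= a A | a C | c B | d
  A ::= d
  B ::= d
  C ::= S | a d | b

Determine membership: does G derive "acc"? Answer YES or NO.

CNF form of G:
  S -> T0 A | T0 C | T2 B | d
  A -> d
  B -> d
  C -> T0 A | T0 C | T0 T1 | T2 B | b | d
  T0 -> a
  T1 -> d
  T2 -> c

Fill CYK table bottom-up:
  T[0,0] 'a' = {T0}  orig:{}
  T[1,1] 'c' = {T2}  orig:{}
  T[2,2] 'c' = {T2}  orig:{}
  T[0,1] 'ac' = ∅
  T[1,2] 'cc' = ∅
  T[0,2] 'acc' = ∅

S ∉ T[0,2] ⇒ NO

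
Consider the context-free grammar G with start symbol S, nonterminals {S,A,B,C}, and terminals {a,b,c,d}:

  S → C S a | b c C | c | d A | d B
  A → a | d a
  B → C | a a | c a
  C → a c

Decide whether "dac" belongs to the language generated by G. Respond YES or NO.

Convert to CNF:
  S -> C X4 | T0 A | T0 B | T3 X5 | c
  A -> T0 T1 | a
  B -> T1 T1 | T1 T2 | T2 T1
  C -> T1 T2
  T0 -> d
  T1 -> a
  T2 -> c
  T3 -> b
  X4 -> S T1
  X5 -> T2 C

CYK table (by increasing span):
  [0..0]={T0}  "d"  orig:{}
  [1..1]={A,T1}  "a"  orig:{A}
  [2..2]={S,T2}  "c"  orig:{S}
  [0..1]={A,S}  "da"
  [1..2]={B,C}  "ac"
  [0..2]={S}  "dac"

S ∈ T[0,2] ⇒ YES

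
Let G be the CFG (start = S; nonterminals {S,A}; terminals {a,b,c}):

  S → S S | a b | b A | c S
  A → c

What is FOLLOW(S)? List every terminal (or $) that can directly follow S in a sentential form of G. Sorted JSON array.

FIRST sets, iterate to fixpoint:
round 1:
  A via A→c: +{c}
  S via S→a b: +{a}
  S via S→b A: +{b}
  S via S→c S: +{c}
  FIRST[S]={a,b,c}  FIRST[A]={c}
round 2: — fixpoint
  FIRST[S]={a,b,c}  FIRST[A]={c}

FOLLOW iteration:
FOLLOW(S) := {$}
[1]
  S→S S: FOLLOW(S) ⊇ FIRST(S) = {a,b,c}; new: +{a,b,c}
  S→b A: FOLLOW(A) ⊇ FOLLOW(S) ⊇ {$,a,b,c}; new: +{$,a,b,c}
  S: {$,a,b,c}  A: {$,a,b,c}
[2] — fixpoint
  S: {$,a,b,c}  A: {$,a,b,c}

FOLLOW(S) = ["$", "a", "b", "c"]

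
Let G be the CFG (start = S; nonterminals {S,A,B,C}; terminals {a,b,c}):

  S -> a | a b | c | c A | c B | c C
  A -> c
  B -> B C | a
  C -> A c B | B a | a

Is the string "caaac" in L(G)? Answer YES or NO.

CNF form of G:
  S -> T0 A | T0 B | T0 C | T1 T2 | a | c
  A -> c
  B -> B C | a
  C -> A X3 | B T1 | a
  T0 -> c
  T1 -> a
  T2 -> b
  X3 -> T0 B

CYK fill:
  T[0,0] 'c' = {A,S,T0}  orig:{A,S}
  T[1,1] 'a' = {B,C,S,T1}  orig:{B,C,S}
  T[2,2] 'a' = {B,C,S,T1}  orig:{B,C,S}
  T[3,3] 'a' = {B,C,S,T1}  orig:{B,C,S}
  T[4,4] 'c' = {A,S,T0}  orig:{A,S}
  T[0,1] 'ca' = {S,X3}  orig:{S}
  T[1,2] 'aa' = {B,C}
  T[2,3] 'aa' = {B,C}
  T[3,4] 'ac' = ∅
  T[0,2] 'caa' = {S,X3}  orig:{S}
  T[1,3] 'aaa' = {B,C}
  T[2,4] 'aac' = ∅
  T[0,3] 'caaa' = {S,X3}  orig:{S}
  T[1,4] 'aaac' = ∅
  T[0,4] 'caaac' = ∅

S ∉ T[0,4] ⇒ NO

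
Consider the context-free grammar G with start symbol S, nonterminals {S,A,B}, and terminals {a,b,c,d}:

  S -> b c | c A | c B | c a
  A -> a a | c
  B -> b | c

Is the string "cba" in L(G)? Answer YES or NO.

CNF form of G:
  S -> T1 T2 | T2 A | T2 B | T2 T0
  A -> T0 T0 | c
  B -> b | c
  T0 -> a
  T1 -> b
  T2 -> c

CYK table (by increasing span):
  T[0,0] 'c' = {A,B,T2}  orig:{A,B}
  T[1,1] 'b' = {B,T1}  orig:{B}
  T[2,2] 'a' = {T0}  orig:{}
  T[0,1] 'cb' = {S}
  T[1,2] 'ba' = ∅
  T[0,2] 'cba' = ∅

S ∉ T[0,2] ⇒ NO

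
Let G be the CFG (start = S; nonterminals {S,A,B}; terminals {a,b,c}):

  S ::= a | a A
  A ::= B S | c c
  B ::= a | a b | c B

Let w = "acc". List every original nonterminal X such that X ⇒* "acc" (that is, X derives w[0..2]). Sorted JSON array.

CNF form of G:
  S -> T1 A | a
  A -> B S | T0 T0
  B -> T0 B | T1 T2 | a
  T0 -> c
  T1 -> a
  T2 -> b

Fill CYK table bottom-up — only the sub-triangle for w[0..2]:
  T[0,0] 'a' = {B,S,T1}  orig:{B,S}
  T[1,1] 'c' = {T0}  orig:{}
  T[2,2] 'c' = {T0}  orig:{}
  T[0,1] 'ac' = ∅
  T[1,2] 'cc' = {A}
  T[0,2] 'acc' = {S}

Original NTs in T[0,2] deriving "acc": ["S"]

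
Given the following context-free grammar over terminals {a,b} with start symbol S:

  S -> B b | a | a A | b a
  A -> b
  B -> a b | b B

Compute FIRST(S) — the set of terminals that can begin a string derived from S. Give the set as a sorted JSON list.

Compute FIRST by fixpoint:
[1]
  A via A→b: +{b}
  B via B→a b: +{a}
  B via B→b B: +{b}
  S via S→B b: +{a,b}
  FIRST(S)={a,b}  FIRST(A)={b}  FIRST(B)={a,b}
[2] done
  FIRST(S)={a,b}  FIRST(A)={b}  FIRST(B)={a,b}

FIRST(S) = ["a", "b"]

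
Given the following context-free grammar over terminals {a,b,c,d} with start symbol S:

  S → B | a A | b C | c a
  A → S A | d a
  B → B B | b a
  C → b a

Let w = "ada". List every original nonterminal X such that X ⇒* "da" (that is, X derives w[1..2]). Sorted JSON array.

Convert to CNF:
  S -> B B | T1 A | T2 C | T2 T1 | T3 T1
  A -> S A | T0 T1
  B -> B B | T2 T1
  C -> T2 T1
  T0 -> d
  T1 -> a
  T2 -> b
  T3 -> c

Fill CYK table bottom-up — only the sub-triangle for w[1..2]:
  cell(1,1) d: {T0}  orig:{}
  cell(2,2) a: {T1}  orig:{}
  cell(1,2) da: {A}

Original NTs in T[1,2] deriving "da": ["A"]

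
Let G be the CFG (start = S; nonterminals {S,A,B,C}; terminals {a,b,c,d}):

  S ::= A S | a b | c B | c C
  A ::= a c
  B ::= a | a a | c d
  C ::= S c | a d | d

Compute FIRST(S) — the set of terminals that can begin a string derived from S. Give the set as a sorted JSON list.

Compute FIRST by fixpoint:
[1]
  A via A→a c: +{a}
  B via B→a: +{a}
  B via B→c d: +{c}
  C via C→a d: +{a}
  C via C→d: +{d}
  S via S→A S: +{a}
  S via S→c B: +{c}
  FIRST[S]={a,c}  FIRST[A]={a}  FIRST[B]={a,c}  FIRST[C]={a,d}
[2]
  C via C→S c: +{c}
  FIRST[S]={a,c}  FIRST[A]={a}  FIRST[B]={a,c}  FIRST[C]={a,c,d}
[3] done
  FIRST[S]={a,c}  FIRST[A]={a}  FIRST[B]={a,c}  FIRST[C]={a,c,d}

FIRST(S) = ["a", "c"]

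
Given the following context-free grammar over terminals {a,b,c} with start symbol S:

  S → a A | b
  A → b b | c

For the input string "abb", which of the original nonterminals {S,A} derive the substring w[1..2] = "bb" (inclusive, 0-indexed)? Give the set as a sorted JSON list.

Convert to CNF:
  S -> T1 A | b
  A -> T0 T0 | c
  T0 -> b
  T1 -> a

CYK table (by increasing span) — only the sub-triangle for w[1..2]:
  [1..1]={S,T0}  "b"  orig:{S}
  [2..2]={S,T0}  "b"  orig:{S}
  [1..2]={A}  "bb"

Original NTs in T[1,2] deriving "bb": ["A"]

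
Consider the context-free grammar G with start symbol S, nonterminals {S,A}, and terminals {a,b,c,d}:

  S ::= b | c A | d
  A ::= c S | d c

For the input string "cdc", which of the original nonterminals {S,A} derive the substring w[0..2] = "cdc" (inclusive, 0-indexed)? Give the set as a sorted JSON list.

Convert to CNF:
  S -> T0 A | b | d
  A -> T0 S | T1 T0
  T0 -> c
  T1 -> d

CYK table (by increasing span) (cells [i..j] with 0 ≤ i ≤ j ≤ 2 only):
  T[0,0] 'c' = {T0}  orig:{}
  T[1,1] 'd' = {S,T1}  orig:{S}
  T[2,2] 'c' = {T0}  orig:{}
  T[0,1] 'cd' = {A}
  T[1,2] 'dc' = {A}
  T[0,2] 'cdc' = {S}

Original NTs in T[0,2] deriving "cdc": ["S"]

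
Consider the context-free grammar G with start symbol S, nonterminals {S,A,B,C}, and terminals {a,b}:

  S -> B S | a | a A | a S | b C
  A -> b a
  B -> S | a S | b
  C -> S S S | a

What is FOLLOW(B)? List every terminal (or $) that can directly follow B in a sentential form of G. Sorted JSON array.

FIRST sets, iterate to fixpoint:
iter 1:
  A via A→b a: +{b}
  B via B→a S: +{a}
  B via B→b: +{b}
  C via C→a: +{a}
  S via S→B S: +{a,b}
  FIRST[S]={a,b}  FIRST[A]={b}  FIRST[B]={a,b}  FIRST[C]={a}
iter 2:
  C via C→S S S: +{b}
  FIRST[S]={a,b}  FIRST[A]={b}  FIRST[B]={a,b}  FIRST[C]={a,b}
iter 3: — fixpoint
  FIRST[S]={a,b}  FIRST[A]={b}  FIRST[B]={a,b}  FIRST[C]={a,b}

FOLLOW iteration:
seed FOLLOW(S) with $
pass 1:
  C→S S S: FOLLOW(S) ⊇ FIRST(S) = {a,b}; new: +{a,b}
  S→B S: FOLLOW(B) ⊇ FIRST(S) = {a,b}; new: +{a,b}
  S→a A: FOLLOW(A) ⊇ FOLLOW(S) ⊇ {$,a,b}; new: +{$,a,b}
  S→b C: FOLLOW(C) ⊇ FOLLOW(S) ⊇ {$,a,b}; new: +{$,a,b}
  FOLLOW[S]={$,a,b}  FOLLOW[A]={$,a,b}  FOLLOW[B]={a,b}  FOLLOW[C]={$,a,b}
pass 2: (no change)
  FOLLOW[S]={$,a,b}  FOLLOW[A]={$,a,b}  FOLLOW[B]={a,b}  FOLLOW[C]={$,a,b}

FOLLOW(B) = ["a", "b"]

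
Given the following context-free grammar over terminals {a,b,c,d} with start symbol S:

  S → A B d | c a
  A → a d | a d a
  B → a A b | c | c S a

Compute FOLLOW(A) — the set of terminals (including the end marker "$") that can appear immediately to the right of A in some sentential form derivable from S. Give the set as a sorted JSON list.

FIRST iteration:
iter 1:
  A via A→a d: +{a}
  B via B→a A b: +{a}
  B via B→c: +{c}
  S via S→A B d: +{a}
  S via S→c a: +{c}
  FIRST(S)={a,c}  FIRST(A)={a}  FIRST(B)={a,c}
iter 2: — fixpoint
  FIRST(S)={a,c}  FIRST(A)={a}  FIRST(B)={a,c}

Compute FOLLOW by fixpoint:
FOLLOW(S) := {$}
round 1:
  B→a A b: FOLLOW(A) ⊇ FIRST(b) = {b}; new: +{b}
  B→c S a: FOLLOW(S) ⊇ FIRST(a) = {a}; new: +{a}
  S→A B d: FOLLOW(A) ⊇ FIRST(B) = {a,c}; new: +{a,c}
  S→A B d: FOLLOW(B) ⊇ FIRST(d) = {d}; new: +{d}
  FOLLOW(S)={$,a}  FOLLOW(A)={a,b,c}  FOLLOW(B)={d}
round 2: (stable)
  FOLLOW(S)={$,a}  FOLLOW(A)={a,b,c}  FOLLOW(B)={d}

FOLLOW(A) = ["a", "b", "c"]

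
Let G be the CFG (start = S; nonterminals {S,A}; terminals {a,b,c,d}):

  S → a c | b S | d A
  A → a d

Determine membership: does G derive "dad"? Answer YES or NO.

Convert to CNF:
  S -> T0 T2 | T1 A | T3 S
  A -> T0 T1
  T0 -> a
  T1 -> d
  T2 -> c
  T3 -> b

CYK table (by increasing span):
  T[0,0] 'd' = {T1}  orig:{}
  T[1,1] 'a' = {T0}  orig:{}
  T[2,2] 'd' = {T1}  orig:{}
  T[0,1] 'da' = ∅
  T[1,2] 'ad' = {A}
  T[0,2] 'dad' = {S}

S ∈ T[0,2] ⇒ YES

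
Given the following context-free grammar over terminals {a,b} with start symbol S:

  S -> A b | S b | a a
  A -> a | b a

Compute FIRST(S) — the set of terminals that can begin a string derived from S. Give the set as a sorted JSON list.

FIRST iteration:
round 1:
  A via A→a: +{a}
  A via A→b a: +{b}
  S via S→A b: +{a,b}
  FIRST[S]={a,b}  FIRST[A]={a,b}
round 2: done
  FIRST[S]={a,b}  FIRST[A]={a,b}

FIRST(S) = ["a", "b"]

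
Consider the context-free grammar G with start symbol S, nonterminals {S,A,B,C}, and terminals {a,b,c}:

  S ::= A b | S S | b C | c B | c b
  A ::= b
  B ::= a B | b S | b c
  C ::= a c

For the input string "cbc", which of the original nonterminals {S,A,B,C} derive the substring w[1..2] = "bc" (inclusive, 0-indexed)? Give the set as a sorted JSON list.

CNF form of G:
  S -> A T1 | S S | T1 C | T2 B | T2 T1
  A -> b
  B -> T0 B | T1 S | T1 T2
  C -> T0 T2
  T0 -> a
  T1 -> b
  T2 -> c

CYK fill (cells [i..j] with 1 ≤ i ≤ j ≤ 2 only):
  T[1,1] 'b' = {A,T1}  orig:{A}
  T[2,2] 'c' = {T2}  orig:{}
  T[1,2] 'bc' = {B}

Original NTs in T[1,2] deriving "bc": ["B"]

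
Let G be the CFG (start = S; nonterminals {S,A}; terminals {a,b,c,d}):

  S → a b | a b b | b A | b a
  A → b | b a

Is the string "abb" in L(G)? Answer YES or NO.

Convert to CNF:
  S -> T0 A | T0 T1 | T1 T0 | T1 X2
  A -> T0 T1 | b
  T0 -> b
  T1 -> a
  X2 -> T0 T0

CYK table (by increasing span):
  cell(0,0) a: {T1}  orig:{}
  cell(1,1) b: {A,T0}  orig:{A}
  cell(2,2) b: {A,T0}  orig:{A}
  cell(0,1) ab: {S}
  cell(1,2) bb: {S,X2}  orig:{S}
  cell(0,2) abb: {S}

S ∈ T[0,2] ⇒ YES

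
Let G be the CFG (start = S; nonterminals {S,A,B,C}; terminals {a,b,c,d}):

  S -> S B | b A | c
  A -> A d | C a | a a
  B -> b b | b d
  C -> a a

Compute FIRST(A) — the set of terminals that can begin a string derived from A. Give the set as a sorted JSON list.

FIRST iteration:
pass 1:
  A via A→a a: +{a}
  B via B→b b: +{b}
  C via C→a a: +{a}
  S via S→b A: +{b}
  S via S→c: +{c}
  FIRST(S)={b,c}  FIRST(A)={a}  FIRST(B)={b}  FIRST(C)={a}
pass 2: (stable)
  FIRST(S)={b,c}  FIRST(A)={a}  FIRST(B)={b}  FIRST(C)={a}

FIRST(A) = ["a"]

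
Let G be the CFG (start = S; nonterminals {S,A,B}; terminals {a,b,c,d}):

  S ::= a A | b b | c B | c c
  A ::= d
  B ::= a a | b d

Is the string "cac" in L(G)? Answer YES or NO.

CNF form of G:
  S -> T0 A | T1 T1 | T3 B | T3 T3
  A -> d
  B -> T0 T0 | T1 T2
  T0 -> a
  T1 -> b
  T2 -> d
  T3 -> c

CYK fill:
  [0..0]={T3}  "c"  orig:{}
  [1..1]={T0}  "a"  orig:{}
  [2..2]={T3}  "c"  orig:{}
  [0..1]=∅  "ca"
  [1..2]=∅  "ac"
  [0..2]=∅  "cac"

S ∉ T[0,2] ⇒ NO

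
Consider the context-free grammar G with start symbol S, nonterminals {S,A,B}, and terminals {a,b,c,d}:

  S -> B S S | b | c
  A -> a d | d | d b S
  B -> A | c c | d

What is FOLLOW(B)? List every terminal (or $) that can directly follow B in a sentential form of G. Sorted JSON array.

Compute FIRST by fixpoint:
pass 1:
  A via A→a d: +{a}
  A via A→d: +{d}
  B via B→A: +{a,d}
  B via B→c c: +{c}
  S via S→B S S: +{a,c,d}
  S via S→b: +{b}
  FIRST[S]={a,b,c,d}  FIRST[A]={a,d}  FIRST[B]={a,c,d}
pass 2: (stable)
  FIRST[S]={a,b,c,d}  FIRST[A]={a,d}  FIRST[B]={a,c,d}

FOLLOW sets:
seed FOLLOW(S) with $
[1]
  S→B S S: FOLLOW(B) ⊇ FIRST(S) = {a,b,c,d}; new: +{a,b,c,d}
  S→B S S: FOLLOW(S) ⊇ FIRST(S) = {a,b,c,d}; new: +{a,b,c,d}
  FOLLOW(S)={$,a,b,c,d}  FOLLOW(A)={}  FOLLOW(B)={a,b,c,d}
[2]
  B→A: FOLLOW(A) ⊇ FOLLOW(B) ⊇ {a,b,c,d}; new: +{a,b,c,d}
  FOLLOW(S)={$,a,b,c,d}  FOLLOW(A)={a,b,c,d}  FOLLOW(B)={a,b,c,d}
[3] (stable)
  FOLLOW(S)={$,a,b,c,d}  FOLLOW(A)={a,b,c,d}  FOLLOW(B)={a,b,c,d}

FOLLOW(B) = ["a", "b", "c", "d"]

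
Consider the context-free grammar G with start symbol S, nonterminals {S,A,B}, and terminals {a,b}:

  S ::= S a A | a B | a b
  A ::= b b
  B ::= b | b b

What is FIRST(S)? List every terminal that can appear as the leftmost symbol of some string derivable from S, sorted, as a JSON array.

FIRST iteration:
[1]
  A via A→b b: +{b}
  B via B→b: +{b}
  S via S→a B: +{a}
  S: {a}  A: {b}  B: {b}
[2] — fixpoint
  S: {a}  A: {b}  B: {b}

FIRST(S) = ["a"]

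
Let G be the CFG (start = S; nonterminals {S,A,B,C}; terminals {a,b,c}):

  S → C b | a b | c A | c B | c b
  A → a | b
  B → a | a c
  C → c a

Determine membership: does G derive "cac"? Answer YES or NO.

CNF form of G:
  S -> C T2 | T0 T2 | T1 A | T1 B | T1 T2
  A -> a | b
  B -> T0 T1 | a
  C -> T1 T0
  T0 -> a
  T1 -> c
  T2 -> b

CYK fill:
  T[0,0] 'c' = {T1}  orig:{}
  T[1,1] 'a' = {A,B,T0}  orig:{A,B}
  T[2,2] 'c' = {T1}  orig:{}
  T[0,1] 'ca' = {C,S}
  T[1,2] 'ac' = {B}
  T[0,2] 'cac' = {S}

S ∈ T[0,2] ⇒ YES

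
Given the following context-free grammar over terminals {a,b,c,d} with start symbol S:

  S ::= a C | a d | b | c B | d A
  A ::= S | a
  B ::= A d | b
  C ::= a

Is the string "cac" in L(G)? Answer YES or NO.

Convert to CNF:
  S -> T0 C | T0 T1 | T1 A | T2 B | b
  A -> T0 C | T0 T1 | T1 A | T2 B | a | b
  B -> A T1 | b
  C -> a
  T0 -> a
  T1 -> d
  T2 -> c

Fill CYK table bottom-up:
  T[0,0] 'c' = {T2}  orig:{}
  T[1,1] 'a' = {A,C,T0}  orig:{A,C}
  T[2,2] 'c' = {T2}  orig:{}
  T[0,1] 'ca' = ∅
  T[1,2] 'ac' = ∅
  T[0,2] 'cac' = ∅

S ∉ T[0,2] ⇒ NO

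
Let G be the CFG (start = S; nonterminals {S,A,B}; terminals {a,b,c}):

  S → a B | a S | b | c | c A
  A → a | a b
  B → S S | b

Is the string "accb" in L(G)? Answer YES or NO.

Convert to CNF:
  S -> T0 B | T0 S | T2 A | b | c
  A -> T0 T1 | a
  B -> S S | b
  T0 -> a
  T1 -> b
  T2 -> c

Fill CYK table bottom-up:
  T[0,0] 'a' = {A,T0}  orig:{A}
  T[1,1] 'c' = {S,T2}  orig:{S}
  T[2,2] 'c' = {S,T2}  orig:{S}
  T[3,3] 'b' = {B,S,T1}  orig:{B,S}
  T[0,1] 'ac' = {S}
  T[1,2] 'cc' = {B}
  T[2,3] 'cb' = {B}
  T[0,2] 'acc' = {B,S}
  T[1,3] 'ccb' = ∅
  T[0,3] 'accb' = {B}

S ∉ T[0,3] ⇒ NO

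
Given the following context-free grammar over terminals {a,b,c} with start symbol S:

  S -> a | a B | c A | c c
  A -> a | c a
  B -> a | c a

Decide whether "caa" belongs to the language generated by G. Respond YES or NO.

CNF form of G:
  S -> T0 A | T0 T0 | T1 B | a
  A -> T0 T1 | a
  B -> T0 T1 | a
  T0 -> c
  T1 -> a

CYK fill:
  [0..0]={T0}  "c"  orig:{}
  [1..1]={A,B,S,T1}  "a"  orig:{A,B,S}
  [2..2]={A,B,S,T1}  "a"  orig:{A,B,S}
  [0..1]={A,B,S}  "ca"
  [1..2]={S}  "aa"
  [0..2]=∅  "caa"

S ∉ T[0,2] ⇒ NO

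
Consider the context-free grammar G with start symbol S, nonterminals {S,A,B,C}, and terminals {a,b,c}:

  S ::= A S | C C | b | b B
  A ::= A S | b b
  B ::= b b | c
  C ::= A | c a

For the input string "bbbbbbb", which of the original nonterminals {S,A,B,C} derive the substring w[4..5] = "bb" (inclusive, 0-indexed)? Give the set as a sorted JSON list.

Convert to CNF:
  S -> A S | C C | T0 B | b
  A -> A S | T0 T0
  B -> T0 T0 | c
  C -> A S | T0 T0 | T1 T2
  T0 -> b
  T1 -> c
  T2 -> a

CYK fill — only the sub-triangle for w[4..5]:
  [4..4]={S,T0}  "b"  orig:{S}
  [5..5]={S,T0}  "b"  orig:{S}
  [4..5]={A,B,C}  "bb"

Original NTs in T[4,5] deriving "bb": ["A", "B", "C"]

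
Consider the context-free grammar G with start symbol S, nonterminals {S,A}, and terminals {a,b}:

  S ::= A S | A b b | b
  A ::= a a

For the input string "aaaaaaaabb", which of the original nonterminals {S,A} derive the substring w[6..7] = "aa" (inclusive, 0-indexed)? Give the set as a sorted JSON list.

CNF form of G:
  S -> A S | A X2 | b
  A -> T0 T0
  T0 -> a
  T1 -> b
  X2 -> T1 T1

Fill CYK table bottom-up (cells [i..j] with 6 ≤ i ≤ j ≤ 7 only):
  cell(6,6) a: {T0}  orig:{}
  cell(7,7) a: {T0}  orig:{}
  cell(6,7) aa: {A}

Original NTs in T[6,7] deriving "aa": ["A"]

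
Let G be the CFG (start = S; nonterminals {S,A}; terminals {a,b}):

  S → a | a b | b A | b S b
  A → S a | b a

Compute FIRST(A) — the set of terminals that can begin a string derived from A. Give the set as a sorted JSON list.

FIRST sets, iterate to fixpoint:
iter 1:
  A via A→b a: +{b}
  S via S→a: +{a}
  S via S→b A: +{b}
  FIRST(S)={a,b}  FIRST(A)={b}
iter 2:
  A via A→S a: +{a}
  FIRST(S)={a,b}  FIRST(A)={a,b}
iter 3: (stable)
  FIRST(S)={a,b}  FIRST(A)={a,b}

FIRST(A) = ["a", "b"]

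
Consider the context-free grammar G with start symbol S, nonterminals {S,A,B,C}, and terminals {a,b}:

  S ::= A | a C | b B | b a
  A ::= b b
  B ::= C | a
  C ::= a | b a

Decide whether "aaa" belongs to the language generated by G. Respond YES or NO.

CNF form of G:
  S -> T0 B | T0 T0 | T0 T1 | T1 C
  A -> T0 T0
  B -> T0 T1 | a
  C -> T0 T1 | a
  T0 -> b
  T1 -> a

Fill CYK table bottom-up:
  T[0,0] 'a' = {B,C,T1}  orig:{B,C}
  T[1,1] 'a' = {B,C,T1}  orig:{B,C}
  T[2,2] 'a' = {B,C,T1}  orig:{B,C}
  T[0,1] 'aa' = {S}
  T[1,2] 'aa' = {S}
  T[0,2] 'aaa' = ∅

S ∉ T[0,2] ⇒ NO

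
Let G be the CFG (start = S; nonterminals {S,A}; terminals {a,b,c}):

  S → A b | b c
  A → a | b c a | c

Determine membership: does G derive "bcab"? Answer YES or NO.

CNF form of G:
  S -> A T0 | T0 T1
  A -> T0 X3 | a | c
  T0 -> b
  T1 -> c
  T2 -> a
  X3 -> T1 T2

CYK table (by increasing span):
  cell(0,0) b: {T0}  orig:{}
  cell(1,1) c: {A,T1}  orig:{A}
  cell(2,2) a: {A,T2}  orig:{A}
  cell(3,3) b: {T0}  orig:{}
  cell(0,1) bc: {S}
  cell(1,2) ca: {X3}  orig:{}
  cell(2,3) ab: {S}
  cell(0,2) bca: {A}
  cell(1,3) cab: ∅
  cell(0,3) bcab: {S}

S ∈ T[0,3] ⇒ YES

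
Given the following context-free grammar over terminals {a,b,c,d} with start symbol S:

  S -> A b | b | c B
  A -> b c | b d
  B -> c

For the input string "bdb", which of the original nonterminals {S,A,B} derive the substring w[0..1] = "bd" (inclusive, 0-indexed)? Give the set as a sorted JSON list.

Convert to CNF:
  S -> A T0 | T1 B | b
  A -> T0 T1 | T0 T2
  B -> c
  T0 -> b
  T1 -> c
  T2 -> d

CYK fill, restricted to cells inside w[0..1]:
  [0..0]={S,T0}  "b"  orig:{S}
  [1..1]={T2}  "d"  orig:{}
  [0..1]={A}  "bd"

Original NTs in T[0,1] deriving "bd": ["A"]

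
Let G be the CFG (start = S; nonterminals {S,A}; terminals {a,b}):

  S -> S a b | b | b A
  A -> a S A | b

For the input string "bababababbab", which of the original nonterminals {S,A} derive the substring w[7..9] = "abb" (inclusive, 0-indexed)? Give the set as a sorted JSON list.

Convert to CNF:
  S -> S X3 | T1 A | b
  A -> T0 X2 | b
  T0 -> a
  T1 -> b
  X2 -> S A
  X3 -> T0 T1

CYK fill — only the sub-triangle for w[7..9]:
  cell(7,7) a: {T0}  orig:{}
  cell(8,8) b: {A,S,T1}  orig:{A,S}
  cell(9,9) b: {A,S,T1}  orig:{A,S}
  cell(7,8) ab: {X3}  orig:{}
  cell(8,9) bb: {S,X2}  orig:{S}
  cell(7,9) abb: {A}

Original NTs in T[7,9] deriving "abb": ["A"]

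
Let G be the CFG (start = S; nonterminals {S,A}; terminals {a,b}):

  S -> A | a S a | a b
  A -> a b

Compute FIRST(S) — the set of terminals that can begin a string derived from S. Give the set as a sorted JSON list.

Compute FIRST by fixpoint:
round 1:
  A via A→a b: +{a}
  S via S→A: +{a}
  FIRST[S]={a}  FIRST[A]={a}
round 2: — fixpoint
  FIRST[S]={a}  FIRST[A]={a}

FIRST(S) = ["a"]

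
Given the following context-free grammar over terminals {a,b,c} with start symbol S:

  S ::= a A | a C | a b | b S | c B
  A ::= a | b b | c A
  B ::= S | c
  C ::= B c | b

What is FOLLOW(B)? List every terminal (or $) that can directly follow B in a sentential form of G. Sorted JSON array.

FIRST iteration:
iter 1:
  A via A→a: +{a}
  A via A→b b: +{b}
  A via A→c A: +{c}
  B via B→c: +{c}
  C via C→B c: +{c}
  C via C→b: +{b}
  S via S→a A: +{a}
  S via S→b S: +{b}
  S via S→c B: +{c}
  FIRST[S]={a,b,c}  FIRST[A]={a,b,c}  FIRST[B]={c}  FIRST[C]={b,c}
iter 2:
  B via B→S: +{a,b}
  C via C→B c: +{a}
  FIRST[S]={a,b,c}  FIRST[A]={a,b,c}  FIRST[B]={a,b,c}  FIRST[C]={a,b,c}
iter 3: — fixpoint
  FIRST[S]={a,b,c}  FIRST[A]={a,b,c}  FIRST[B]={a,b,c}  FIRST[C]={a,b,c}

FOLLOW sets:
FOLLOW(S) := {$}
iter 1:
  C→B c: FOLLOW(B) ⊇ FIRST(c) = {c}; new: +{c}
  S→a A: FOLLOW(A) ⊇ FOLLOW(S) ⊇ {$}; new: +{$}
  S→a C: FOLLOW(C) ⊇ FOLLOW(S) ⊇ {$}; new: +{$}
  S→c B: FOLLOW(B) ⊇ FOLLOW(S) ⊇ {$}; new: +{$}
  FOLLOW(S)={$}  FOLLOW(A)={$}  FOLLOW(B)={$,c}  FOLLOW(C)={$}
iter 2:
  B→S: FOLLOW(S) ⊇ FOLLOW(B) ⊇ {$,c}; new: +{c}
  S→a A: FOLLOW(A) ⊇ FOLLOW(S) ⊇ {$,c}; new: +{c}
  S→a C: FOLLOW(C) ⊇ FOLLOW(S) ⊇ {$,c}; new: +{c}
  FOLLOW(S)={$,c}  FOLLOW(A)={$,c}  FOLLOW(B)={$,c}  FOLLOW(C)={$,c}
iter 3: — fixpoint
  FOLLOW(S)={$,c}  FOLLOW(A)={$,c}  FOLLOW(B)={$,c}  FOLLOW(C)={$,c}

FOLLOW(B) = ["$", "c"]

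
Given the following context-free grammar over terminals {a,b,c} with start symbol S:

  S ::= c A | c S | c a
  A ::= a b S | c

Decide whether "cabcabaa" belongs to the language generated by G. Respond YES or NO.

Convert to CNF:
  S -> T2 A | T2 S | T2 T0
  A -> T0 X3 | c
  T0 -> a
  T1 -> b
  T2 -> c
  X3 -> T1 S

Fill CYK table bottom-up:
  [0..0]={A,T2}  "c"  orig:{A}
  [1..1]={T0}  "a"  orig:{}
  [2..2]={T1}  "b"  orig:{}
  [3..3]={A,T2}  "c"  orig:{A}
  [4..4]={T0}  "a"  orig:{}
  [5..5]={T1}  "b"  orig:{}
  [6..6]={T0}  "a"  orig:{}
  [7..7]={T0}  "a"  orig:{}
  [0..1]={S}  "ca"
  [1..2]=∅  "ab"
  [2..3]=∅  "bc"
  [3..4]={S}  "ca"
  [4..5]=∅  "ab"
  [5..6]=∅  "ba"
  [6..7]=∅  "aa"
  [0..2]=∅  "cab"
  [1..3]=∅  "abc"
  [2..4]={X3}  "bca"  orig:{}
  [3..5]=∅  "cab"
  [4..6]=∅  "aba"
  [5..7]=∅  "baa"
  [0..3]=∅  "cabc"
  [1..4]={A}  "abca"
  [2..5]=∅  "bcab"
  [3..6]=∅  "caba"
  [4..7]=∅  "abaa"
  [0..4]={S}  "cabca"
  [1..5]=∅  "abcab"
  [2..6]=∅  "bcaba"
  [3..7]=∅  "cabaa"
  [0..5]=∅  "cabcab"
  [1..6]=∅  "abcaba"
  [2..7]=∅  "bcabaa"
  [0..6]=∅  "cabcaba"
  [1..7]=∅  "abcabaa"
  [0..7]=∅  "cabcabaa"

S ∉ T[0,7] ⇒ NO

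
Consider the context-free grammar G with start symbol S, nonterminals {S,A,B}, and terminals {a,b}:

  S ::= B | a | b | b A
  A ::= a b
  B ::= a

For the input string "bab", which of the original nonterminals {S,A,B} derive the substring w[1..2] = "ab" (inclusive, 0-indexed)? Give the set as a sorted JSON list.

Convert to CNF:
  S -> T1 A | a | b
  A -> T0 T1
  B -> a
  T0 -> a
  T1 -> b

Fill CYK table bottom-up (cells [i..j] with 1 ≤ i ≤ j ≤ 2 only):
  [1..1]={B,S,T0}  "a"  orig:{B,S}
  [2..2]={S,T1}  "b"  orig:{S}
  [1..2]={A}  "ab"

Original NTs in T[1,2] deriving "ab": ["A"]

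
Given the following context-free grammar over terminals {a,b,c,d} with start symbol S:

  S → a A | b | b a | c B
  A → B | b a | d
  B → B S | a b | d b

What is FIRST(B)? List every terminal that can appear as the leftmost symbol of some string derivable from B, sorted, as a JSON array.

Compute FIRST by fixpoint:
iter 1:
  A via A→b a: +{b}
  A via A→d: +{d}
  B via B→a b: +{a}
  B via B→d b: +{d}
  S via S→a A: +{a}
  S via S→b: +{b}
  S via S→c B: +{c}
  FIRST(S)={a,b,c}  FIRST(A)={b,d}  FIRST(B)={a,d}
iter 2:
  A via A→B: +{a}
  FIRST(S)={a,b,c}  FIRST(A)={a,b,d}  FIRST(B)={a,d}
iter 3: — fixpoint
  FIRST(S)={a,b,c}  FIRST(A)={a,b,d}  FIRST(B)={a,d}

FIRST(B) = ["a", "d"]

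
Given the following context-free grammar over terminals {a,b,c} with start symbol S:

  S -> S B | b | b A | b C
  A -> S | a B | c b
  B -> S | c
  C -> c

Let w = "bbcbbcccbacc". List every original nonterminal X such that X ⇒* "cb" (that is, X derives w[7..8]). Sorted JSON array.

CNF form of G:
  S -> S B | T1 A | T1 C | b
  A -> S B | T0 B | T1 A | T1 C | T2 T1 | b
  B -> S B | T1 A | T1 C | b | c
  C -> c
  T0 -> a
  T1 -> b
  T2 -> c

CYK fill — only the sub-triangle for w[7..8]:
  [7..7]={B,C,T2}  "c"  orig:{B,C}
  [8..8]={A,B,S,T1}  "b"  orig:{A,B,S}
  [7..8]={A}  "cb"

Original NTs in T[7,8] deriving "cb": ["A"]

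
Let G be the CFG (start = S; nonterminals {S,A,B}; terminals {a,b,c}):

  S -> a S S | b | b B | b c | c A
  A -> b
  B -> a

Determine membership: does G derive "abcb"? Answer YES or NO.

CNF form of G:
  S -> T0 X3 | T1 B | T1 T2 | T2 A | b
  A -> b
  B -> a
  T0 -> a
  T1 -> b
  T2 -> c
  X3 -> S S

CYK fill:
  T[0,0] 'a' = {B,T0}  orig:{B}
  T[1,1] 'b' = {A,S,T1}  orig:{A,S}
  T[2,2] 'c' = {T2}  orig:{}
  T[3,3] 'b' = {A,S,T1}  orig:{A,S}
  T[0,1] 'ab' = ∅
  T[1,2] 'bc' = {S}
  T[2,3] 'cb' = {S}
  T[0,2] 'abc' = ∅
  T[1,3] 'bcb' = {X3}  orig:{}
  T[0,3] 'abcb' = {S}

S ∈ T[0,3] ⇒ YES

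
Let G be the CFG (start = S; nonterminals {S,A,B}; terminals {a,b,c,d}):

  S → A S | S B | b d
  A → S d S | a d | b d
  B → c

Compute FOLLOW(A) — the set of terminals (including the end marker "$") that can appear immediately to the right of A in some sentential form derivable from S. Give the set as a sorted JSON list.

FIRST sets, iterate to fixpoint:
round 1:
  A via A→a d: +{a}
  A via A→b d: +{b}
  B via B→c: +{c}
  S via S→A S: +{a,b}
  FIRST[S]={a,b}  FIRST[A]={a,b}  FIRST[B]={c}
round 2: done
  FIRST[S]={a,b}  FIRST[A]={a,b}  FIRST[B]={c}

FOLLOW sets:
seed FOLLOW(S) with $
iter 1:
  A→S d S: FOLLOW(S) ⊇ FIRST(d) = {d}; new: +{d}
  S→A S: FOLLOW(A) ⊇ FIRST(S) = {a,b}; new: +{a,b}
  S→S B: FOLLOW(S) ⊇ FIRST(B) = {c}; new: +{c}
  S→S B: FOLLOW(B) ⊇ FOLLOW(S) ⊇ {$,c,d}; new: +{$,c,d}
  S: {$,c,d}  A: {a,b}  B: {$,c,d}
iter 2:
  A→S d S: FOLLOW(S) ⊇ FOLLOW(A) ⊇ {a,b}; new: +{a,b}
  S→S B: FOLLOW(B) ⊇ FOLLOW(S) ⊇ {$,a,b,c,d}; new: +{a,b}
  S: {$,a,b,c,d}  A: {a,b}  B: {$,a,b,c,d}
iter 3: (stable)
  S: {$,a,b,c,d}  A: {a,b}  B: {$,a,b,c,d}

FOLLOW(A) = ["a", "b"]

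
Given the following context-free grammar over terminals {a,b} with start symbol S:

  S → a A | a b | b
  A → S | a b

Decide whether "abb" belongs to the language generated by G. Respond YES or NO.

CNF form of G:
  S -> T0 A | T0 T1 | b
  A -> T0 A | T0 T1 | b
  T0 -> a
  T1 -> b

CYK fill:
  T[0,0] 'a' = {T0}  orig:{}
  T[1,1] 'b' = {A,S,T1}  orig:{A,S}
  T[2,2] 'b' = {A,S,T1}  orig:{A,S}
  T[0,1] 'ab' = {A,S}
  T[1,2] 'bb' = ∅
  T[0,2] 'abb' = ∅

S ∉ T[0,2] ⇒ NO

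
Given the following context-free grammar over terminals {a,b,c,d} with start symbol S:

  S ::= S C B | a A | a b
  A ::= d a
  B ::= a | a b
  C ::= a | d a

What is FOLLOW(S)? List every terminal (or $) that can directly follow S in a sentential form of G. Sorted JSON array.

FIRST sets, iterate to fixpoint:
pass 1:
  A via A→d a: +{d}
  B via B→a: +{a}
  C via C→a: +{a}
  C via C→d a: +{d}
  S via S→a A: +{a}
  FIRST[S]={a}  FIRST[A]={d}  FIRST[B]={a}  FIRST[C]={a,d}
pass 2: done
  FIRST[S]={a}  FIRST[A]={d}  FIRST[B]={a}  FIRST[C]={a,d}

FOLLOW sets:
initialize: $ ∈ FOLLOW(S)
pass 1:
  S→S C B: FOLLOW(S) ⊇ FIRST(C) = {a,d}; new: +{a,d}
  S→S C B: FOLLOW(C) ⊇ FIRST(B) = {a}; new: +{a}
  S→S C B: FOLLOW(B) ⊇ FOLLOW(S) ⊇ {$,a,d}; new: +{$,a,d}
  S→a A: FOLLOW(A) ⊇ FOLLOW(S) ⊇ {$,a,d}; new: +{$,a,d}
  FOLLOW(S)={$,a,d}  FOLLOW(A)={$,a,d}  FOLLOW(B)={$,a,d}  FOLLOW(C)={a}
pass 2: (stable)
  FOLLOW(S)={$,a,d}  FOLLOW(A)={$,a,d}  FOLLOW(B)={$,a,d}  FOLLOW(C)={a}

FOLLOW(S) = ["$", "a", "d"]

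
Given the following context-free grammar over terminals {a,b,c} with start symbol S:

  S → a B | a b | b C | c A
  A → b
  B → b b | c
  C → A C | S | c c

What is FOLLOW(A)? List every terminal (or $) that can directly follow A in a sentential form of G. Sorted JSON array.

Compute FIRST by fixpoint:
[1]
  A via A→b: +{b}
  B via B→b b: +{b}
  B via B→c: +{c}
  C via C→A C: +{b}
  C via C→c c: +{c}
  S via S→a B: +{a}
  S via S→b C: +{b}
  S via S→c A: +{c}
  FIRST[S]={a,b,c}  FIRST[A]={b}  FIRST[B]={b,c}  FIRST[C]={b,c}
[2]
  C via C→S: +{a}
  FIRST[S]={a,b,c}  FIRST[A]={b}  FIRST[B]={b,c}  FIRST[C]={a,b,c}
[3] (no change)
  FIRST[S]={a,b,c}  FIRST[A]={b}  FIRST[B]={b,c}  FIRST[C]={a,b,c}

FOLLOW sets:
initialize: $ ∈ FOLLOW(S)
pass 1:
  C→A C: FOLLOW(A) ⊇ FIRST(C) = {a,b,c}; new: +{a,b,c}
  S→a B: FOLLOW(B) ⊇ FOLLOW(S) ⊇ {$}; new: +{$}
  S→b C: FOLLOW(C) ⊇ FOLLOW(S) ⊇ {$}; new: +{$}
  S→c A: FOLLOW(A) ⊇ FOLLOW(S) ⊇ {$}; new: +{$}
  S: {$}  A: {$,a,b,c}  B: {$}  C: {$}
pass 2: (no change)
  S: {$}  A: {$,a,b,c}  B: {$}  C: {$}

FOLLOW(A) = ["$", "a", "b", "c"]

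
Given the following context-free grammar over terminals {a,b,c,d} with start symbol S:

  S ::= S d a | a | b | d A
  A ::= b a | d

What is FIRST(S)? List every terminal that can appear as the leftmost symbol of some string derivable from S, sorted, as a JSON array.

FIRST sets, iterate to fixpoint:
[1]
  A via A→b a: +{b}
  A via A→d: +{d}
  S via S→a: +{a}
  S via S→b: +{b}
  S via S→d A: +{d}
  S: {a,b,d}  A: {b,d}
[2] — fixpoint
  S: {a,b,d}  A: {b,d}

FIRST(S) = ["a", "b", "d"]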